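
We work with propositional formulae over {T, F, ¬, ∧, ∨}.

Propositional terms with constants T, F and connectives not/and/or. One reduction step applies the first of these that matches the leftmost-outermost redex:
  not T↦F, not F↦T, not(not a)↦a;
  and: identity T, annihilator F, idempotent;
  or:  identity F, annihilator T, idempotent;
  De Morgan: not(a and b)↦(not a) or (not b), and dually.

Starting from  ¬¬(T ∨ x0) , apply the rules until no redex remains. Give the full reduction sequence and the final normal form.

  start: ¬¬(T ∨ x0)
  step 1: T ∨ x0
  step 2: T

Answer: normal form = T  (in 2 steps)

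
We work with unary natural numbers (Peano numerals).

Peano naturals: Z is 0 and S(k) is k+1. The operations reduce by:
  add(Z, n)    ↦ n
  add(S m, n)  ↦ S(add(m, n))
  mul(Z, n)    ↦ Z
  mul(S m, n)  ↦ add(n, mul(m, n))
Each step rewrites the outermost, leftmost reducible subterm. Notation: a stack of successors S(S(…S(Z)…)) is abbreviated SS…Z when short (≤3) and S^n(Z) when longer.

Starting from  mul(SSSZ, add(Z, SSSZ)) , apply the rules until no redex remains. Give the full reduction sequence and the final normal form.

  start: mul(SSSZ, add(Z, SSSZ))
  step 1: add(add(Z, SSSZ), mul(SSZ, add(Z, SSSZ)))
  step 2: add(SSSZ, mul(SSZ, add(Z, SSSZ)))
  step 3: S(add(SSZ, mul(SSZ, add(Z, SSSZ))))
  step 4: S(S(add(SZ, mul(SSZ, add(Z, SSSZ)))))
  step 5: S(S(S(add(Z, mul(SSZ, add(Z, SSSZ))))))
  step 6: S(S(S(mul(SSZ, add(Z, SSSZ)))))
  step 7: S(S(S(add(add(Z, SSSZ), mul(SZ, add(Z, SSSZ))))))
  step 8: S(S(S(add(SSSZ, mul(SZ, add(Z, SSSZ))))))
  step 9: S(S(S(S(add(SSZ, mul(SZ, add(Z, SSSZ)))))))
  step 10: S(S(S(S(S(add(SZ, mul(SZ, add(Z, SSSZ))))))))
  step 11: S(S(S(S(S(S(add(Z, mul(SZ, add(Z, SSSZ)))))))))
  step 12: S(S(S(S(S(S(mul(SZ, add(Z, SSSZ))))))))
  step 13: S(S(S(S(S(S(add(add(Z, SSSZ), mul(Z, add(Z, SSSZ)))))))))
  step 14: S(S(S(S(S(S(add(SSSZ, mul(Z, add(Z, SSSZ)))))))))
  step 15: S(S(S(S(S(S(S(add(SSZ, mul(Z, add(Z, SSSZ))))))))))
  step 16: S(S(S(S(S(S(S(S(add(SZ, mul(Z, add(Z, SSSZ)))))))))))
  step 17: S(S(S(S(S(S(S(S(S(add(Z, mul(Z, add(Z, SSSZ))))))))))))
  step 18: S(S(S(S(S(S(S(S(S(mul(Z, add(Z, SSSZ)))))))))))
  step 19: S^9(Z)

Answer: normal form = S^9(Z)  (in 19 steps)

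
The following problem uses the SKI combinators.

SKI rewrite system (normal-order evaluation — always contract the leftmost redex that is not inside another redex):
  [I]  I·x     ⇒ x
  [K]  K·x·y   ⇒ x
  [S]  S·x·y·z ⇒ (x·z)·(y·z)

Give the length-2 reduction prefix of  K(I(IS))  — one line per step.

Answer: after 2 steps: KS

Derivation:
  start: K(I(IS))
  →1  K(IS)
  →2  KS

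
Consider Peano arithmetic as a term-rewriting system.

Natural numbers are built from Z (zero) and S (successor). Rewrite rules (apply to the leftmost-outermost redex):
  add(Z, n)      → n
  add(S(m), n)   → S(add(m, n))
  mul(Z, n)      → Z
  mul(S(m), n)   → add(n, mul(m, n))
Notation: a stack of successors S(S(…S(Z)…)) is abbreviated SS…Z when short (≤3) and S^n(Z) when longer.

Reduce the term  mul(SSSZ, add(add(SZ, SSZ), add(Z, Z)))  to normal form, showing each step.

Answer: normal form = S^9(Z)  (in 37 steps)

Reduction:
  start: mul(SSSZ, add(add(SZ, SSZ), add(Z, Z)))
  step 1: add(add(add(SZ, SSZ), add(Z, Z)), mul(SSZ, add(add(SZ, SSZ), add(Z, Z))))
  step 2: add(add(S(add(Z, SSZ)), add(Z, Z)), mul(SSZ, add(add(SZ, SSZ), add(Z, Z))))
  step 3: add(S(add(add(Z, SSZ), add(Z, Z))), mul(SSZ, add(add(SZ, SSZ), add(Z, Z))))
  step 4: S(add(add(add(Z, SSZ), add(Z, Z)), mul(SSZ, add(add(SZ, SSZ), add(Z, Z)))))
  step 5: S(add(add(SSZ, add(Z, Z)), mul(SSZ, add(add(SZ, SSZ), add(Z, Z)))))
  step 6: S(add(S(add(SZ, add(Z, Z))), mul(SSZ, add(add(SZ, SSZ), add(Z, Z)))))
  step 7: S(S(add(add(SZ, add(Z, Z)), mul(SSZ, add(add(SZ, SSZ), add(Z, Z))))))
  step 8: S(S(add(S(add(Z, add(Z, Z))), mul(SSZ, add(add(SZ, SSZ), add(Z, Z))))))
  step 9: S(S(S(add(add(Z, add(Z, Z)), mul(SSZ, add(add(SZ, SSZ), add(Z, Z)))))))
  step 10: S(S(S(add(add(Z, Z), mul(SSZ, add(add(SZ, SSZ), add(Z, Z)))))))
  step 11: S(S(S(add(Z, mul(SSZ, add(add(SZ, SSZ), add(Z, Z)))))))
  step 12: S(S(S(mul(SSZ, add(add(SZ, SSZ), add(Z, Z))))))
  step 13: S(S(S(add(add(add(SZ, SSZ), add(Z, Z)), mul(SZ, add(add(SZ, SSZ), add(Z, Z)))))))
  step 14: S(S(S(add(add(S(add(Z, SSZ)), add(Z, Z)), mul(SZ, add(add(SZ, SSZ), add(Z, Z)))))))
  step 15: S(S(S(add(S(add(add(Z, SSZ), add(Z, Z))), mul(SZ, add(add(SZ, SSZ), add(Z, Z)))))))
  step 16: S(S(S(S(add(add(add(Z, SSZ), add(Z, Z)), mul(SZ, add(add(SZ, SSZ), add(Z, Z))))))))
  step 17: S(S(S(S(add(add(SSZ, add(Z, Z)), mul(SZ, add(add(SZ, SSZ), add(Z, Z))))))))
  step 18: S(S(S(S(add(S(add(SZ, add(Z, Z))), mul(SZ, add(add(SZ, SSZ), add(Z, Z))))))))
  step 19: S(S(S(S(S(add(add(SZ, add(Z, Z)), mul(SZ, add(add(SZ, SSZ), add(Z, Z)))))))))
  step 20: S(S(S(S(S(add(S(add(Z, add(Z, Z))), mul(SZ, add(add(SZ, SSZ), add(Z, Z)))))))))
  step 21: S(S(S(S(S(S(add(add(Z, add(Z, Z)), mul(SZ, add(add(SZ, SSZ), add(Z, Z))))))))))
  step 22: S(S(S(S(S(S(add(add(Z, Z), mul(SZ, add(add(SZ, SSZ), add(Z, Z))))))))))
  step 23: S(S(S(S(S(S(add(Z, mul(SZ, add(add(SZ, SSZ), add(Z, Z))))))))))
  step 24: S(S(S(S(S(S(mul(SZ, add(add(SZ, SSZ), add(Z, Z)))))))))
  step 25: S(S(S(S(S(S(add(add(add(SZ, SSZ), add(Z, Z)), mul(Z, add(add(SZ, SSZ), add(Z, Z))))))))))
  step 26: S(S(S(S(S(S(add(add(S(add(Z, SSZ)), add(Z, Z)), mul(Z, add(add(SZ, SSZ), add(Z, Z))))))))))
  step 27: S(S(S(S(S(S(add(S(add(add(Z, SSZ), add(Z, Z))), mul(Z, add(add(SZ, SSZ), add(Z, Z))))))))))
  step 28: S(S(S(S(S(S(S(add(add(add(Z, SSZ), add(Z, Z)), mul(Z, add(add(SZ, SSZ), add(Z, Z)))))))))))
  step 29: S(S(S(S(S(S(S(add(add(SSZ, add(Z, Z)), mul(Z, add(add(SZ, SSZ), add(Z, Z)))))))))))
  step 30: S(S(S(S(S(S(S(add(S(add(SZ, add(Z, Z))), mul(Z, add(add(SZ, SSZ), add(Z, Z)))))))))))
  step 31: S(S(S(S(S(S(S(S(add(add(SZ, add(Z, Z)), mul(Z, add(add(SZ, SSZ), add(Z, Z))))))))))))
  step 32: S(S(S(S(S(S(S(S(add(S(add(Z, add(Z, Z))), mul(Z, add(add(SZ, SSZ), add(Z, Z))))))))))))
  step 33: S(S(S(S(S(S(S(S(S(add(add(Z, add(Z, Z)), mul(Z, add(add(SZ, SSZ), add(Z, Z)))))))))))))
  step 34: S(S(S(S(S(S(S(S(S(add(add(Z, Z), mul(Z, add(add(SZ, SSZ), add(Z, Z)))))))))))))
  step 35: S(S(S(S(S(S(S(S(S(add(Z, mul(Z, add(add(SZ, SSZ), add(Z, Z)))))))))))))
  step 36: S(S(S(S(S(S(S(S(S(mul(Z, add(add(SZ, SSZ), add(Z, Z))))))))))))
  step 37: S^9(Z)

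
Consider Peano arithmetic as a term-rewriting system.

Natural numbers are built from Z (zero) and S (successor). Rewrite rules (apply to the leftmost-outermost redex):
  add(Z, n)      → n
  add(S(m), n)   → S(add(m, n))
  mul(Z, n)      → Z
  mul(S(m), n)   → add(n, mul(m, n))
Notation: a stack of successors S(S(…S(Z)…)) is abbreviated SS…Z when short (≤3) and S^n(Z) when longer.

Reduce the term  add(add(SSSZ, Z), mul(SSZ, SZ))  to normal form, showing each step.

  start: add(add(SSSZ, Z), mul(SSZ, SZ))
  [1] add(S(add(SSZ, Z)), mul(SSZ, SZ))
  [2] S(add(add(SSZ, Z), mul(SSZ, SZ)))
  [3] S(add(S(add(SZ, Z)), mul(SSZ, SZ)))
  [4] S(S(add(add(SZ, Z), mul(SSZ, SZ))))
  [5] S(S(add(S(add(Z, Z)), mul(SSZ, SZ))))
  [6] S(S(S(add(add(Z, Z), mul(SSZ, SZ)))))
  [7] S(S(S(add(Z, mul(SSZ, SZ)))))
  [8] S(S(S(mul(SSZ, SZ))))
  [9] S(S(S(add(SZ, mul(SZ, SZ)))))
  [10] S(S(S(S(add(Z, mul(SZ, SZ))))))
  [11] S(S(S(S(mul(SZ, SZ)))))
  [12] S(S(S(S(add(SZ, mul(Z, SZ))))))
  [13] S(S(S(S(S(add(Z, mul(Z, SZ)))))))
  [14] S(S(S(S(S(mul(Z, SZ))))))
  [15] S^5(Z)

Answer: normal form = S^5(Z)  (in 15 steps)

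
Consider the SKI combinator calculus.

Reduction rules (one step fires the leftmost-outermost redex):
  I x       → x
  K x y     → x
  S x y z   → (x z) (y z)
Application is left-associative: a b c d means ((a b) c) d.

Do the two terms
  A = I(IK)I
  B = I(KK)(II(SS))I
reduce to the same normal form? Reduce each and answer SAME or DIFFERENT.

Answer: SAME — A ⇓ KI, B ⇓ KI

Working:
Term A:
  start: I(IK)I
  →1  IKI
  →2  KI

Term B:
  start: I(KK)(II(SS))I
  →1  KK(II(SS))I
  →2  KI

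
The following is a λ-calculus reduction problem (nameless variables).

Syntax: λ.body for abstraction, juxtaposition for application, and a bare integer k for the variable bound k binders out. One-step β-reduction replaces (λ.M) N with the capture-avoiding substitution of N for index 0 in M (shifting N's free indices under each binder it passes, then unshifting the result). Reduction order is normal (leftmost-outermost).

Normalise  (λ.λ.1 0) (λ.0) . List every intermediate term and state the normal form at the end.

Answer: normal form = λ.0  (in 2 steps)

Derivation:
  start: (λ.λ.1 0) (λ.0)
  [1] λ.(λ.0) 0
  [2] λ.0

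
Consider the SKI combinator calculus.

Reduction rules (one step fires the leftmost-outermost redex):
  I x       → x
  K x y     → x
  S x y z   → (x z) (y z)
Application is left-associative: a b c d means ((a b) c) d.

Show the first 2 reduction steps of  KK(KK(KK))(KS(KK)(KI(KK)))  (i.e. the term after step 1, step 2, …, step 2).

Answer: after 2 steps: K(S(KI(KK)))

Reduction:
  start: KK(KK(KK))(KS(KK)(KI(KK)))
  [1] K(KS(KK)(KI(KK)))
  [2] K(S(KI(KK)))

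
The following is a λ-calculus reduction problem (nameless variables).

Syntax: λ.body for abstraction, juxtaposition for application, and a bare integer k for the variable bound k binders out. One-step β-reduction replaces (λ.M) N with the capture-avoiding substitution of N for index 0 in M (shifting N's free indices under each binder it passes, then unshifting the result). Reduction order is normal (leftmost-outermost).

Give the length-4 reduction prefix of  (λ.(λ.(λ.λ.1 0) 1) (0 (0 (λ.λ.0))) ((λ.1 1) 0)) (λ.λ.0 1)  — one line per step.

Answer: after 4 steps: (λ.λ.0 1) ((λ.(λ.λ.0 1) (λ.λ.0 1)) (λ.λ.0 1))

Reduction:
  start: (λ.(λ.(λ.λ.1 0) 1) (0 (0 (λ.λ.0))) ((λ.1 1) 0)) (λ.λ.0 1)
  [1] (λ.(λ.λ.1 0) (λ.λ.0 1)) ((λ.λ.0 1) ((λ.λ.0 1) (λ.λ.0))) ((λ.(λ.λ.0 1) (λ.λ.0 1)) (λ.λ.0 1))
  [2] (λ.λ.1 0) (λ.λ.0 1) ((λ.(λ.λ.0 1) (λ.λ.0 1)) (λ.λ.0 1))
  [3] (λ.(λ.λ.0 1) 0) ((λ.(λ.λ.0 1) (λ.λ.0 1)) (λ.λ.0 1))
  [4] (λ.λ.0 1) ((λ.(λ.λ.0 1) (λ.λ.0 1)) (λ.λ.0 1))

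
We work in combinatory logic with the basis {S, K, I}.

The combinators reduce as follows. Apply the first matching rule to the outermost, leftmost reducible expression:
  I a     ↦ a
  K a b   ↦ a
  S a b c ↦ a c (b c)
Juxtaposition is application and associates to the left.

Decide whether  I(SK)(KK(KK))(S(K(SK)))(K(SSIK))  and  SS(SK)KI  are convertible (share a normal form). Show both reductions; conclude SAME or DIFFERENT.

Term A:
  start: I(SK)(KK(KK))(S(K(SK)))(K(SSIK))
  →1  SK(KK(KK))(S(K(SK)))(K(SSIK))
  →2  K(S(K(SK)))(KK(KK)(S(K(SK))))(K(SSIK))
  →3  S(K(SK))(K(SSIK))
  →4  S(K(SK))(K(SK(IK)))
  →5  S(K(SK))(K(SKK))

Term B:
  start: SS(SK)KI
  →1  SK(SKK)I
  →2  KI(SKKI)
  →3  I

Answer: DIFFERENT — A ⇓ S(K(SK))(K(SKK)), B ⇓ I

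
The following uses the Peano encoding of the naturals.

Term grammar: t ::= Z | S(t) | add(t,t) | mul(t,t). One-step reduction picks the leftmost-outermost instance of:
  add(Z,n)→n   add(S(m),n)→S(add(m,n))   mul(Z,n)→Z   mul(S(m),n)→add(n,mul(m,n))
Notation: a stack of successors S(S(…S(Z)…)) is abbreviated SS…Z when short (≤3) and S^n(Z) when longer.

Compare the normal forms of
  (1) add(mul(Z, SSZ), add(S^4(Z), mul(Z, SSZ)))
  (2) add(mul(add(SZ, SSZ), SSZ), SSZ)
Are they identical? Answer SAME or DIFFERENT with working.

Term A:
  start: add(mul(Z, SSZ), add(S^4(Z), mul(Z, SSZ)))
  →1  add(Z, add(S^4(Z), mul(Z, SSZ)))
  →2  add(S^4(Z), mul(Z, SSZ))
  →3  S(add(SSSZ, mul(Z, SSZ)))
  →4  S(S(add(SSZ, mul(Z, SSZ))))
  →5  S(S(S(add(SZ, mul(Z, SSZ)))))
  →6  S(S(S(S(add(Z, mul(Z, SSZ))))))
  →7  S(S(S(S(mul(Z, SSZ)))))
  →8  S^4(Z)

Term B:
  start: add(mul(add(SZ, SSZ), SSZ), SSZ)
  →1  add(mul(S(add(Z, SSZ)), SSZ), SSZ)
  →2  add(add(SSZ, mul(add(Z, SSZ), SSZ)), SSZ)
  →3  add(S(add(SZ, mul(add(Z, SSZ), SSZ))), SSZ)
  →4  S(add(add(SZ, mul(add(Z, SSZ), SSZ)), SSZ))
  →5  S(add(S(add(Z, mul(add(Z, SSZ), SSZ))), SSZ))
  →6  S(S(add(add(Z, mul(add(Z, SSZ), SSZ)), SSZ)))
  →7  S(S(add(mul(add(Z, SSZ), SSZ), SSZ)))
  →8  S(S(add(mul(SSZ, SSZ), SSZ)))
  →9  S(S(add(add(SSZ, mul(SZ, SSZ)), SSZ)))
  →10  S(S(add(S(add(SZ, mul(SZ, SSZ))), SSZ)))
  →11  S(S(S(add(add(SZ, mul(SZ, SSZ)), SSZ))))
  →12  S(S(S(add(S(add(Z, mul(SZ, SSZ))), SSZ))))
  →13  S(S(S(S(add(add(Z, mul(SZ, SSZ)), SSZ)))))
  →14  S(S(S(S(add(mul(SZ, SSZ), SSZ)))))
  →15  S(S(S(S(add(add(SSZ, mul(Z, SSZ)), SSZ)))))
  →16  S(S(S(S(add(S(add(SZ, mul(Z, SSZ))), SSZ)))))
  →17  S(S(S(S(S(add(add(SZ, mul(Z, SSZ)), SSZ))))))
  →18  S(S(S(S(S(add(S(add(Z, mul(Z, SSZ))), SSZ))))))
  →19  S(S(S(S(S(S(add(add(Z, mul(Z, SSZ)), SSZ)))))))
  →20  S(S(S(S(S(S(add(mul(Z, SSZ), SSZ)))))))
  →21  S(S(S(S(S(S(add(Z, SSZ)))))))
  →22  S^8(Z)

Answer: DIFFERENT — A ⇓ S^4(Z), B ⇓ S^8(Z)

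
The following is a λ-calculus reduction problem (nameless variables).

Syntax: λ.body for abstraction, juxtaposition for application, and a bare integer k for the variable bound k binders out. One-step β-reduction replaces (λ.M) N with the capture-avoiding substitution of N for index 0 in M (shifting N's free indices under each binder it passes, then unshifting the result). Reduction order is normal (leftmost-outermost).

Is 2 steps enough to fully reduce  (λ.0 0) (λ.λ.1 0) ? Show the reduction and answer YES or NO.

  start: (λ.0 0) (λ.λ.1 0)
  [1] (λ.λ.1 0) (λ.λ.1 0)
  [2] λ.(λ.λ.1 0) 0

Answer: NO — after 2 steps the term is λ.(λ.λ.1 0) 0, not yet normal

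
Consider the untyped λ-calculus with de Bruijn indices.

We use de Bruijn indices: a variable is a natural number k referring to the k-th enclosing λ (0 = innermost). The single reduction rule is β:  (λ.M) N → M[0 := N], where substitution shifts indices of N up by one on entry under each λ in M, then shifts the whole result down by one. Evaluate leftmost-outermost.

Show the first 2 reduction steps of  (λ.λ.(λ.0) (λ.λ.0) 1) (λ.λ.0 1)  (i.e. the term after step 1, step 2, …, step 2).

  start: (λ.λ.(λ.0) (λ.λ.0) 1) (λ.λ.0 1)
  step 1: λ.(λ.0) (λ.λ.0) (λ.λ.0 1)
  step 2: λ.(λ.λ.0) (λ.λ.0 1)

Answer: after 2 steps: λ.(λ.λ.0) (λ.λ.0 1)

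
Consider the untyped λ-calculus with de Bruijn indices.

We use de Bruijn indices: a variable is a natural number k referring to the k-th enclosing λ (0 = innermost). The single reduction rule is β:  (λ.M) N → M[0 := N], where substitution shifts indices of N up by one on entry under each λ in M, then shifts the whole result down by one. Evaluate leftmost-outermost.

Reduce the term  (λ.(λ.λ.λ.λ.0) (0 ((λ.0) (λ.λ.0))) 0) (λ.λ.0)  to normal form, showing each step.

  start: (λ.(λ.λ.λ.λ.0) (0 ((λ.0) (λ.λ.0))) 0) (λ.λ.0)
  →1  (λ.λ.λ.λ.0) ((λ.λ.0) ((λ.0) (λ.λ.0))) (λ.λ.0)
  →2  (λ.λ.λ.0) (λ.λ.0)
  →3  λ.λ.0

Answer: normal form = λ.λ.0  (in 3 steps)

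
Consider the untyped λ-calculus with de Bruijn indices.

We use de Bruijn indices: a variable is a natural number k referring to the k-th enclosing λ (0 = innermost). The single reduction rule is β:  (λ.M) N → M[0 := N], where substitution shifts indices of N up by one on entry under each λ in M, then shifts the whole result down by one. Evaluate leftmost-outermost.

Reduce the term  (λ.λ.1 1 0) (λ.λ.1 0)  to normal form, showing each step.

  start: (λ.λ.1 1 0) (λ.λ.1 0)
  →1  λ.(λ.λ.1 0) (λ.λ.1 0) 0
  →2  λ.(λ.(λ.λ.1 0) 0) 0
  →3  λ.(λ.λ.1 0) 0
  →4  λ.λ.1 0

Answer: normal form = λ.λ.1 0  (in 4 steps)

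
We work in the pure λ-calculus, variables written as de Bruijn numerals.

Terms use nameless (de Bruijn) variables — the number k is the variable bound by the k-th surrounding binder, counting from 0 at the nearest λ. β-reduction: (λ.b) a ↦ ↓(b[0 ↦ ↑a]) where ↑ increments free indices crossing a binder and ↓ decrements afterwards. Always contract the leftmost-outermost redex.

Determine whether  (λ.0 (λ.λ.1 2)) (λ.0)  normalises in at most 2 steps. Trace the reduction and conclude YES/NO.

Answer: YES — reaches normal form λ.λ.1 (λ.0) in 2 ≤ 2 steps

Derivation:
  start: (λ.0 (λ.λ.1 2)) (λ.0)
  [1] (λ.0) (λ.λ.1 (λ.0))
  [2] λ.λ.1 (λ.0)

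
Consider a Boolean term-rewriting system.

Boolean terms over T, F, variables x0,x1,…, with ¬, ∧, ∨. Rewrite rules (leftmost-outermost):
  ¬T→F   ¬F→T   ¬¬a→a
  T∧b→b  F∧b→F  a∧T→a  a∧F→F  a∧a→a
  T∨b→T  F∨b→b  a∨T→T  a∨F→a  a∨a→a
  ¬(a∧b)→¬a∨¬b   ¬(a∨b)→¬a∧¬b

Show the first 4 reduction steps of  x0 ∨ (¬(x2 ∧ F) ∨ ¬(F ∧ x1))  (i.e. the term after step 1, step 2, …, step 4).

  start: x0 ∨ (¬(x2 ∧ F) ∨ ¬(F ∧ x1))
  step 1: x0 ∨ ((¬x2 ∨ ¬F) ∨ ¬(F ∧ x1))
  step 2: x0 ∨ ((¬x2 ∨ T) ∨ ¬(F ∧ x1))
  step 3: x0 ∨ (T ∨ ¬(F ∧ x1))
  step 4: x0 ∨ T

Answer: after 4 steps: x0 ∨ T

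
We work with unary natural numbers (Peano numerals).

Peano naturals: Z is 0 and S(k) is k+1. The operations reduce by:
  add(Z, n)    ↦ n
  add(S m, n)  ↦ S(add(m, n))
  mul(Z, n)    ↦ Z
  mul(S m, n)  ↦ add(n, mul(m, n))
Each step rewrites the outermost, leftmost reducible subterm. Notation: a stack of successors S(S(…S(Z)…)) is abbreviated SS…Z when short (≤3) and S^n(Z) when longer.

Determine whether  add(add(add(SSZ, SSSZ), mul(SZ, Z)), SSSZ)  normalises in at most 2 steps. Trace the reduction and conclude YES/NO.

Answer: NO — after 2 steps the term is add(S(add(add(SZ, SSSZ), mul(SZ, Z))), SSSZ), not yet normal

Derivation:
  start: add(add(add(SSZ, SSSZ), mul(SZ, Z)), SSSZ)
  →1  add(add(S(add(SZ, SSSZ)), mul(SZ, Z)), SSSZ)
  →2  add(S(add(add(SZ, SSSZ), mul(SZ, Z))), SSSZ)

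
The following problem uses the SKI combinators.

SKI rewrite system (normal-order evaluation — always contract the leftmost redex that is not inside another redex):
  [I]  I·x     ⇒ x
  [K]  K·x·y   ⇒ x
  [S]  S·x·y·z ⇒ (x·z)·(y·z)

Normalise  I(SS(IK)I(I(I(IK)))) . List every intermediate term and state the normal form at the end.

  start: I(SS(IK)I(I(I(IK))))
  step 1: SS(IK)I(I(I(IK)))
  step 2: SI(IKI)(I(I(IK)))
  step 3: I(I(I(IK)))(IKI(I(I(IK))))
  step 4: I(I(IK))(IKI(I(I(IK))))
  step 5: I(IK)(IKI(I(I(IK))))
  step 6: IK(IKI(I(I(IK))))
  step 7: K(IKI(I(I(IK))))
  step 8: K(KI(I(I(IK))))
  step 9: KI

Answer: normal form = KI  (in 9 steps)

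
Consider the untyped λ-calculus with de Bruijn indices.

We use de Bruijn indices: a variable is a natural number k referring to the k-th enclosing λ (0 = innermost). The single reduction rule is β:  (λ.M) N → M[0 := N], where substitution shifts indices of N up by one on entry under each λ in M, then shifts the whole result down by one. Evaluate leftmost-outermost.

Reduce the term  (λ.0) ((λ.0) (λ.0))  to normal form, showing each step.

  start: (λ.0) ((λ.0) (λ.0))
  →1  (λ.0) (λ.0)
  →2  λ.0

Answer: normal form = λ.0  (in 2 steps)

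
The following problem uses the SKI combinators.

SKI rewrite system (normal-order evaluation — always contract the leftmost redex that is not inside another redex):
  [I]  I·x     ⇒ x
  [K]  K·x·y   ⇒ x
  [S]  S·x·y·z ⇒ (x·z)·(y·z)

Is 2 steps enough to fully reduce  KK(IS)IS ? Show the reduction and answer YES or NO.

  start: KK(IS)IS
  →1  KIS
  →2  I

Answer: YES — reaches normal form I in 2 ≤ 2 steps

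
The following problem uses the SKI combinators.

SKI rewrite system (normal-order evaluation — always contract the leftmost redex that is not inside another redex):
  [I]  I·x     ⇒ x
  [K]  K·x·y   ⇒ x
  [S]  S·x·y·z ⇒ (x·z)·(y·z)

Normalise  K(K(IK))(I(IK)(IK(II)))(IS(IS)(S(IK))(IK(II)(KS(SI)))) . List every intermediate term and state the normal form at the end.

Answer: normal form = K  (in 3 steps)

Reduction:
  start: K(K(IK))(I(IK)(IK(II)))(IS(IS)(S(IK))(IK(II)(KS(SI))))
  →1  K(IK)(IS(IS)(S(IK))(IK(II)(KS(SI))))
  →2  IK
  →3  K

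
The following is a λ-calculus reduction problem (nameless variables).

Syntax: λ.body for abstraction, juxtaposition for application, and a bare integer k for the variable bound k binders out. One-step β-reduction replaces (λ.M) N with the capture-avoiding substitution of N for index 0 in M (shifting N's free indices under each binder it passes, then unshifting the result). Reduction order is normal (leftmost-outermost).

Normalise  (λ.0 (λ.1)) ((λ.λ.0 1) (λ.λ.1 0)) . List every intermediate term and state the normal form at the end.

  start: (λ.0 (λ.1)) ((λ.λ.0 1) (λ.λ.1 0))
  [1] (λ.λ.0 1) (λ.λ.1 0) (λ.(λ.λ.0 1) (λ.λ.1 0))
  [2] (λ.0 (λ.λ.1 0)) (λ.(λ.λ.0 1) (λ.λ.1 0))
  [3] (λ.(λ.λ.0 1) (λ.λ.1 0)) (λ.λ.1 0)
  [4] (λ.λ.0 1) (λ.λ.1 0)
  [5] λ.0 (λ.λ.1 0)

Answer: normal form = λ.0 (λ.λ.1 0)  (in 5 steps)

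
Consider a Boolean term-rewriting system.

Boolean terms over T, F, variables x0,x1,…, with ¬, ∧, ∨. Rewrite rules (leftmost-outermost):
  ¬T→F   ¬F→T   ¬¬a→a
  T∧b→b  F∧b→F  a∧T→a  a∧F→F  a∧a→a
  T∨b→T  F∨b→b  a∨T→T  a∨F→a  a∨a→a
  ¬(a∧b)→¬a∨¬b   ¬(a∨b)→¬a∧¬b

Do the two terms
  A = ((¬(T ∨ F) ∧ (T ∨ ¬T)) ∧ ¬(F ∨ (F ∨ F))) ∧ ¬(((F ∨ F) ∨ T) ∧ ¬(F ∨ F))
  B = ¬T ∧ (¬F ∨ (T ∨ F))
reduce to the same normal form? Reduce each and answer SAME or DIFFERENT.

Term A:
  start: ((¬(T ∨ F) ∧ (T ∨ ¬T)) ∧ ¬(F ∨ (F ∨ F))) ∧ ¬(((F ∨ F) ∨ T) ∧ ¬(F ∨ F))
  step 1: (((¬T ∧ ¬F) ∧ (T ∨ ¬T)) ∧ ¬(F ∨ (F ∨ F))) ∧ ¬(((F ∨ F) ∨ T) ∧ ¬(F ∨ F))
  step 2: (((F ∧ ¬F) ∧ (T ∨ ¬T)) ∧ ¬(F ∨ (F ∨ F))) ∧ ¬(((F ∨ F) ∨ T) ∧ ¬(F ∨ F))
  step 3: ((F ∧ (T ∨ ¬T)) ∧ ¬(F ∨ (F ∨ F))) ∧ ¬(((F ∨ F) ∨ T) ∧ ¬(F ∨ F))
  step 4: (F ∧ ¬(F ∨ (F ∨ F))) ∧ ¬(((F ∨ F) ∨ T) ∧ ¬(F ∨ F))
  step 5: F ∧ ¬(((F ∨ F) ∨ T) ∧ ¬(F ∨ F))
  step 6: F

Term B:
  start: ¬T ∧ (¬F ∨ (T ∨ F))
  step 1: F ∧ (¬F ∨ (T ∨ F))
  step 2: F

Answer: SAME — A ⇓ F, B ⇓ F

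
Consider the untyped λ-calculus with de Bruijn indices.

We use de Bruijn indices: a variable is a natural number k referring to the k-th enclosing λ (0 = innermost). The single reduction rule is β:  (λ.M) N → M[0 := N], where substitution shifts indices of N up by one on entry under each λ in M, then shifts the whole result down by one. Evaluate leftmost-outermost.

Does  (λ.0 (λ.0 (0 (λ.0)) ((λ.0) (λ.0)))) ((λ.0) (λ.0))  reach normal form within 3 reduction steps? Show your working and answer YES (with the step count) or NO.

Answer: NO — after 3 steps the term is λ.0 (0 (λ.0)) ((λ.0) (λ.0)), not yet normal

Reduction:
  start: (λ.0 (λ.0 (0 (λ.0)) ((λ.0) (λ.0)))) ((λ.0) (λ.0))
  step 1: (λ.0) (λ.0) (λ.0 (0 (λ.0)) ((λ.0) (λ.0)))
  step 2: (λ.0) (λ.0 (0 (λ.0)) ((λ.0) (λ.0)))
  step 3: λ.0 (0 (λ.0)) ((λ.0) (λ.0))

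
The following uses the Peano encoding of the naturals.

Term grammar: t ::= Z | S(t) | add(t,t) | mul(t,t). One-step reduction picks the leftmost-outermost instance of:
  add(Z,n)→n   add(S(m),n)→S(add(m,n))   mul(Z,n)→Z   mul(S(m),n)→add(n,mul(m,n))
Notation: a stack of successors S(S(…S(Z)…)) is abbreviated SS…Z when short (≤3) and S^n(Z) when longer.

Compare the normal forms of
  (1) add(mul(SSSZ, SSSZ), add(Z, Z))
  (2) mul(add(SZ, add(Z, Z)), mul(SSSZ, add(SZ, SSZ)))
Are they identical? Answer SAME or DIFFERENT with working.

Term A:
  start: add(mul(SSSZ, SSSZ), add(Z, Z))
  →1  add(add(SSSZ, mul(SSZ, SSSZ)), add(Z, Z))
  →2  add(S(add(SSZ, mul(SSZ, SSSZ))), add(Z, Z))
  →3  S(add(add(SSZ, mul(SSZ, SSSZ)), add(Z, Z)))
  →4  S(add(S(add(SZ, mul(SSZ, SSSZ))), add(Z, Z)))
  →5  S(S(add(add(SZ, mul(SSZ, SSSZ)), add(Z, Z))))
  →6  S(S(add(S(add(Z, mul(SSZ, SSSZ))), add(Z, Z))))
  →7  S(S(S(add(add(Z, mul(SSZ, SSSZ)), add(Z, Z)))))
  →8  S(S(S(add(mul(SSZ, SSSZ), add(Z, Z)))))
  →9  S(S(S(add(add(SSSZ, mul(SZ, SSSZ)), add(Z, Z)))))
  →10  S(S(S(add(S(add(SSZ, mul(SZ, SSSZ))), add(Z, Z)))))
  →11  S(S(S(S(add(add(SSZ, mul(SZ, SSSZ)), add(Z, Z))))))
  →12  S(S(S(S(add(S(add(SZ, mul(SZ, SSSZ))), add(Z, Z))))))
  →13  S(S(S(S(S(add(add(SZ, mul(SZ, SSSZ)), add(Z, Z)))))))
  →14  S(S(S(S(S(add(S(add(Z, mul(SZ, SSSZ))), add(Z, Z)))))))
  →15  S(S(S(S(S(S(add(add(Z, mul(SZ, SSSZ)), add(Z, Z))))))))
  →16  S(S(S(S(S(S(add(mul(SZ, SSSZ), add(Z, Z))))))))
  →17  S(S(S(S(S(S(add(add(SSSZ, mul(Z, SSSZ)), add(Z, Z))))))))
  →18  S(S(S(S(S(S(add(S(add(SSZ, mul(Z, SSSZ))), add(Z, Z))))))))
  →19  S(S(S(S(S(S(S(add(add(SSZ, mul(Z, SSSZ)), add(Z, Z)))))))))
  →20  S(S(S(S(S(S(S(add(S(add(SZ, mul(Z, SSSZ))), add(Z, Z)))))))))
  →21  S(S(S(S(S(S(S(S(add(add(SZ, mul(Z, SSSZ)), add(Z, Z))))))))))
  →22  S(S(S(S(S(S(S(S(add(S(add(Z, mul(Z, SSSZ))), add(Z, Z))))))))))
  →23  S(S(S(S(S(S(S(S(S(add(add(Z, mul(Z, SSSZ)), add(Z, Z)))))))))))
  →24  S(S(S(S(S(S(S(S(S(add(mul(Z, SSSZ), add(Z, Z)))))))))))
  →25  S(S(S(S(S(S(S(S(S(add(Z, add(Z, Z)))))))))))
  →26  S(S(S(S(S(S(S(S(S(add(Z, Z))))))))))
  →27  S^9(Z)

Term B:
  start: mul(add(SZ, add(Z, Z)), mul(SSSZ, add(SZ, SSZ)))
  →1  mul(S(add(Z, add(Z, Z))), mul(SSSZ, add(SZ, SSZ)))
  →2  add(mul(SSSZ, add(SZ, SSZ)), mul(add(Z, add(Z, Z)), mul(SSSZ, add(SZ, SSZ))))
  →3  add(add(add(SZ, SSZ), mul(SSZ, add(SZ, SSZ))), mul(add(Z, add(Z, Z)), mul(SSSZ, add(SZ, SSZ))))
  →4  add(add(S(add(Z, SSZ)), mul(SSZ, add(SZ, SSZ))), mul(add(Z, add(Z, Z)), mul(SSSZ, add(SZ, SSZ))))
  →5  add(S(add(add(Z, SSZ), mul(SSZ, add(SZ, SSZ)))), mul(add(Z, add(Z, Z)), mul(SSSZ, add(SZ, SSZ))))
  →6  S(add(add(add(Z, SSZ), mul(SSZ, add(SZ, SSZ))), mul(add(Z, add(Z, Z)), mul(SSSZ, add(SZ, SSZ)))))
  →7  S(add(add(SSZ, mul(SSZ, add(SZ, SSZ))), mul(add(Z, add(Z, Z)), mul(SSSZ, add(SZ, SSZ)))))
  →8  S(add(S(add(SZ, mul(SSZ, add(SZ, SSZ)))), mul(add(Z, add(Z, Z)), mul(SSSZ, add(SZ, SSZ)))))
  →9  S(S(add(add(SZ, mul(SSZ, add(SZ, SSZ))), mul(add(Z, add(Z, Z)), mul(SSSZ, add(SZ, SSZ))))))
  →10  S(S(add(S(add(Z, mul(SSZ, add(SZ, SSZ)))), mul(add(Z, add(Z, Z)), mul(SSSZ, add(SZ, SSZ))))))
  →11  S(S(S(add(add(Z, mul(SSZ, add(SZ, SSZ))), mul(add(Z, add(Z, Z)), mul(SSSZ, add(SZ, SSZ)))))))
  →12  S(S(S(add(mul(SSZ, add(SZ, SSZ)), mul(add(Z, add(Z, Z)), mul(SSSZ, add(SZ, SSZ)))))))
  →13  S(S(S(add(add(add(SZ, SSZ), mul(SZ, add(SZ, SSZ))), mul(add(Z, add(Z, Z)), mul(SSSZ, add(SZ, SSZ)))))))
  →14  S(S(S(add(add(S(add(Z, SSZ)), mul(SZ, add(SZ, SSZ))), mul(add(Z, add(Z, Z)), mul(SSSZ, add(SZ, SSZ)))))))
  →15  S(S(S(add(S(add(add(Z, SSZ), mul(SZ, add(SZ, SSZ)))), mul(add(Z, add(Z, Z)), mul(SSSZ, add(SZ, SSZ)))))))
  →16  S(S(S(S(add(add(add(Z, SSZ), mul(SZ, add(SZ, SSZ))), mul(add(Z, add(Z, Z)), mul(SSSZ, add(SZ, SSZ))))))))
  →17  S(S(S(S(add(add(SSZ, mul(SZ, add(SZ, SSZ))), mul(add(Z, add(Z, Z)), mul(SSSZ, add(SZ, SSZ))))))))
  →18  S(S(S(S(add(S(add(SZ, mul(SZ, add(SZ, SSZ)))), mul(add(Z, add(Z, Z)), mul(SSSZ, add(SZ, SSZ))))))))
  →19  S(S(S(S(S(add(add(SZ, mul(SZ, add(SZ, SSZ))), mul(add(Z, add(Z, Z)), mul(SSSZ, add(SZ, SSZ)))))))))
  →20  S(S(S(S(S(add(S(add(Z, mul(SZ, add(SZ, SSZ)))), mul(add(Z, add(Z, Z)), mul(SSSZ, add(SZ, SSZ)))))))))
  →21  S(S(S(S(S(S(add(add(Z, mul(SZ, add(SZ, SSZ))), mul(add(Z, add(Z, Z)), mul(SSSZ, add(SZ, SSZ))))))))))
  →22  S(S(S(S(S(S(add(mul(SZ, add(SZ, SSZ)), mul(add(Z, add(Z, Z)), mul(SSSZ, add(SZ, SSZ))))))))))
  →23  S(S(S(S(S(S(add(add(add(SZ, SSZ), mul(Z, add(SZ, SSZ))), mul(add(Z, add(Z, Z)), mul(SSSZ, add(SZ, SSZ))))))))))
  →24  S(S(S(S(S(S(add(add(S(add(Z, SSZ)), mul(Z, add(SZ, SSZ))), mul(add(Z, add(Z, Z)), mul(SSSZ, add(SZ, SSZ))))))))))
  →25  S(S(S(S(S(S(add(S(add(add(Z, SSZ), mul(Z, add(SZ, SSZ)))), mul(add(Z, add(Z, Z)), mul(SSSZ, add(SZ, SSZ))))))))))
  →26  S(S(S(S(S(S(S(add(add(add(Z, SSZ), mul(Z, add(SZ, SSZ))), mul(add(Z, add(Z, Z)), mul(SSSZ, add(SZ, SSZ)))))))))))
  →27  S(S(S(S(S(S(S(add(add(SSZ, mul(Z, add(SZ, SSZ))), mul(add(Z, add(Z, Z)), mul(SSSZ, add(SZ, SSZ)))))))))))
  →28  S(S(S(S(S(S(S(add(S(add(SZ, mul(Z, add(SZ, SSZ)))), mul(add(Z, add(Z, Z)), mul(SSSZ, add(SZ, SSZ)))))))))))
  →29  S(S(S(S(S(S(S(S(add(add(SZ, mul(Z, add(SZ, SSZ))), mul(add(Z, add(Z, Z)), mul(SSSZ, add(SZ, SSZ))))))))))))
  →30  S(S(S(S(S(S(S(S(add(S(add(Z, mul(Z, add(SZ, SSZ)))), mul(add(Z, add(Z, Z)), mul(SSSZ, add(SZ, SSZ))))))))))))
  →31  S(S(S(S(S(S(S(S(S(add(add(Z, mul(Z, add(SZ, SSZ))), mul(add(Z, add(Z, Z)), mul(SSSZ, add(SZ, SSZ)))))))))))))
  →32  S(S(S(S(S(S(S(S(S(add(mul(Z, add(SZ, SSZ)), mul(add(Z, add(Z, Z)), mul(SSSZ, add(SZ, SSZ)))))))))))))
  →33  S(S(S(S(S(S(S(S(S(add(Z, mul(add(Z, add(Z, Z)), mul(SSSZ, add(SZ, SSZ)))))))))))))
  →34  S(S(S(S(S(S(S(S(S(mul(add(Z, add(Z, Z)), mul(SSSZ, add(SZ, SSZ))))))))))))
  →35  S(S(S(S(S(S(S(S(S(mul(add(Z, Z), mul(SSSZ, add(SZ, SSZ))))))))))))
  →36  S(S(S(S(S(S(S(S(S(mul(Z, mul(SSSZ, add(SZ, SSZ))))))))))))
  →37  S^9(Z)

Answer: SAME — A ⇓ S^9(Z), B ⇓ S^9(Z)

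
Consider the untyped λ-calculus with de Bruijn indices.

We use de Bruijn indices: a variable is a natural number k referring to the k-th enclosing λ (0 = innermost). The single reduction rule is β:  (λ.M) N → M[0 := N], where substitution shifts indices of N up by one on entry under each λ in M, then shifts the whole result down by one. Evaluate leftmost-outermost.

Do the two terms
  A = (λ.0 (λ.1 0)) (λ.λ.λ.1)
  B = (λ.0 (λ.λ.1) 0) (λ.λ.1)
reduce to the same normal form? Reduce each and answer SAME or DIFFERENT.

Answer: SAME — A ⇓ λ.λ.1, B ⇓ λ.λ.1

Working:
Term A:
  start: (λ.0 (λ.1 0)) (λ.λ.λ.1)
  step 1: (λ.λ.λ.1) (λ.(λ.λ.λ.1) 0)
  step 2: λ.λ.1

Term B:
  start: (λ.0 (λ.λ.1) 0) (λ.λ.1)
  step 1: (λ.λ.1) (λ.λ.1) (λ.λ.1)
  step 2: (λ.λ.λ.1) (λ.λ.1)
  step 3: λ.λ.1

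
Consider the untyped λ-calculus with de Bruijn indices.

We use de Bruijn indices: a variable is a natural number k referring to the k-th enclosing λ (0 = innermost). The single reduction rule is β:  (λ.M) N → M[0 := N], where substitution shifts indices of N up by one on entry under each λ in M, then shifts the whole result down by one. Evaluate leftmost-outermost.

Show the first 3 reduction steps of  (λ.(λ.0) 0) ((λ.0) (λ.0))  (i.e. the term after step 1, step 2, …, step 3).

  start: (λ.(λ.0) 0) ((λ.0) (λ.0))
  step 1: (λ.0) ((λ.0) (λ.0))
  step 2: (λ.0) (λ.0)
  step 3: λ.0

Answer: after 3 steps: λ.0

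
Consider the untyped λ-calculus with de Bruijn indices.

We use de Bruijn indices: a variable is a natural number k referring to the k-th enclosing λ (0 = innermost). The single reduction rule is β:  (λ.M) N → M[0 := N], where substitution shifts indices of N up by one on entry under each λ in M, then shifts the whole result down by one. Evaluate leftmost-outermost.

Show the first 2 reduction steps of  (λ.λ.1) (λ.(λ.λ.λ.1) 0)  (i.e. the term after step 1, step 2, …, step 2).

  start: (λ.λ.1) (λ.(λ.λ.λ.1) 0)
  →1  λ.λ.(λ.λ.λ.1) 0
  →2  λ.λ.λ.λ.1

Answer: after 2 steps: λ.λ.λ.λ.1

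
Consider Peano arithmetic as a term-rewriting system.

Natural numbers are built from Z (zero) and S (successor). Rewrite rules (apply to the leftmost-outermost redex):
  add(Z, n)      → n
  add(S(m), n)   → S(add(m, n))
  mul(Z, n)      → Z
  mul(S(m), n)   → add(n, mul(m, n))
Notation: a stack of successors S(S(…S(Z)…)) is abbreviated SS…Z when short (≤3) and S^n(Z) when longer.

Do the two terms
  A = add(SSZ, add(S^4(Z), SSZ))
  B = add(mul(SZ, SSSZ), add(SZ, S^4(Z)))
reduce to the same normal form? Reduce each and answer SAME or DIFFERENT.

Answer: SAME — A ⇓ S^8(Z), B ⇓ S^8(Z)

Working:
Term A:
  start: add(SSZ, add(S^4(Z), SSZ))
  →1  S(add(SZ, add(S^4(Z), SSZ)))
  →2  S(S(add(Z, add(S^4(Z), SSZ))))
  →3  S(S(add(S^4(Z), SSZ)))
  →4  S(S(S(add(SSSZ, SSZ))))
  →5  S(S(S(S(add(SSZ, SSZ)))))
  →6  S(S(S(S(S(add(SZ, SSZ))))))
  →7  S(S(S(S(S(S(add(Z, SSZ)))))))
  →8  S^8(Z)

Term B:
  start: add(mul(SZ, SSSZ), add(SZ, S^4(Z)))
  →1  add(add(SSSZ, mul(Z, SSSZ)), add(SZ, S^4(Z)))
  →2  add(S(add(SSZ, mul(Z, SSSZ))), add(SZ, S^4(Z)))
  →3  S(add(add(SSZ, mul(Z, SSSZ)), add(SZ, S^4(Z))))
  →4  S(add(S(add(SZ, mul(Z, SSSZ))), add(SZ, S^4(Z))))
  →5  S(S(add(add(SZ, mul(Z, SSSZ)), add(SZ, S^4(Z)))))
  →6  S(S(add(S(add(Z, mul(Z, SSSZ))), add(SZ, S^4(Z)))))
  →7  S(S(S(add(add(Z, mul(Z, SSSZ)), add(SZ, S^4(Z))))))
  →8  S(S(S(add(mul(Z, SSSZ), add(SZ, S^4(Z))))))
  →9  S(S(S(add(Z, add(SZ, S^4(Z))))))
  →10  S(S(S(add(SZ, S^4(Z)))))
  →11  S(S(S(S(add(Z, S^4(Z))))))
  →12  S^8(Z)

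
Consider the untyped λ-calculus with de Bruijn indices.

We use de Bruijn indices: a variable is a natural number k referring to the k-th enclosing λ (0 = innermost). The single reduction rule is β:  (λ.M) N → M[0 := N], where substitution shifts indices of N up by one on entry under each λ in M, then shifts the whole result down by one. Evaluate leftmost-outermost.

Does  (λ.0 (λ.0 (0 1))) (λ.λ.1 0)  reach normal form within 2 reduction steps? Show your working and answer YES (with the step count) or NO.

  start: (λ.0 (λ.0 (0 1))) (λ.λ.1 0)
  step 1: (λ.λ.1 0) (λ.0 (0 (λ.λ.1 0)))
  step 2: λ.(λ.0 (0 (λ.λ.1 0))) 0

Answer: NO — after 2 steps the term is λ.(λ.0 (0 (λ.λ.1 0))) 0, not yet normal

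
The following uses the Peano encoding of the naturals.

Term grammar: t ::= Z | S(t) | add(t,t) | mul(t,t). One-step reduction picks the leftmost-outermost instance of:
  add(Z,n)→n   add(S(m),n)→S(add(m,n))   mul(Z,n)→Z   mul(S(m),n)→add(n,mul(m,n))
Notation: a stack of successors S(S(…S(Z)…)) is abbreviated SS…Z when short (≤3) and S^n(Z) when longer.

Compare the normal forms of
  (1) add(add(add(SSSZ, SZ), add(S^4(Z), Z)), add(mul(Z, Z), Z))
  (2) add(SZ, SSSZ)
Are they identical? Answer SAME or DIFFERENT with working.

Term A:
  start: add(add(add(SSSZ, SZ), add(S^4(Z), Z)), add(mul(Z, Z), Z))
  →1  add(add(S(add(SSZ, SZ)), add(S^4(Z), Z)), add(mul(Z, Z), Z))
  →2  add(S(add(add(SSZ, SZ), add(S^4(Z), Z))), add(mul(Z, Z), Z))
  →3  S(add(add(add(SSZ, SZ), add(S^4(Z), Z)), add(mul(Z, Z), Z)))
  →4  S(add(add(S(add(SZ, SZ)), add(S^4(Z), Z)), add(mul(Z, Z), Z)))
  →5  S(add(S(add(add(SZ, SZ), add(S^4(Z), Z))), add(mul(Z, Z), Z)))
  →6  S(S(add(add(add(SZ, SZ), add(S^4(Z), Z)), add(mul(Z, Z), Z))))
  →7  S(S(add(add(S(add(Z, SZ)), add(S^4(Z), Z)), add(mul(Z, Z), Z))))
  →8  S(S(add(S(add(add(Z, SZ), add(S^4(Z), Z))), add(mul(Z, Z), Z))))
  →9  S(S(S(add(add(add(Z, SZ), add(S^4(Z), Z)), add(mul(Z, Z), Z)))))
  →10  S(S(S(add(add(SZ, add(S^4(Z), Z)), add(mul(Z, Z), Z)))))
  →11  S(S(S(add(S(add(Z, add(S^4(Z), Z))), add(mul(Z, Z), Z)))))
  →12  S(S(S(S(add(add(Z, add(S^4(Z), Z)), add(mul(Z, Z), Z))))))
  →13  S(S(S(S(add(add(S^4(Z), Z), add(mul(Z, Z), Z))))))
  →14  S(S(S(S(add(S(add(SSSZ, Z)), add(mul(Z, Z), Z))))))
  →15  S(S(S(S(S(add(add(SSSZ, Z), add(mul(Z, Z), Z)))))))
  →16  S(S(S(S(S(add(S(add(SSZ, Z)), add(mul(Z, Z), Z)))))))
  →17  S(S(S(S(S(S(add(add(SSZ, Z), add(mul(Z, Z), Z))))))))
  →18  S(S(S(S(S(S(add(S(add(SZ, Z)), add(mul(Z, Z), Z))))))))
  →19  S(S(S(S(S(S(S(add(add(SZ, Z), add(mul(Z, Z), Z)))))))))
  →20  S(S(S(S(S(S(S(add(S(add(Z, Z)), add(mul(Z, Z), Z)))))))))
  →21  S(S(S(S(S(S(S(S(add(add(Z, Z), add(mul(Z, Z), Z))))))))))
  →22  S(S(S(S(S(S(S(S(add(Z, add(mul(Z, Z), Z))))))))))
  →23  S(S(S(S(S(S(S(S(add(mul(Z, Z), Z)))))))))
  →24  S(S(S(S(S(S(S(S(add(Z, Z)))))))))
  →25  S^8(Z)

Term B:
  start: add(SZ, SSSZ)
  →1  S(add(Z, SSSZ))
  →2  S^4(Z)

Answer: DIFFERENT — A ⇓ S^8(Z), B ⇓ S^4(Z)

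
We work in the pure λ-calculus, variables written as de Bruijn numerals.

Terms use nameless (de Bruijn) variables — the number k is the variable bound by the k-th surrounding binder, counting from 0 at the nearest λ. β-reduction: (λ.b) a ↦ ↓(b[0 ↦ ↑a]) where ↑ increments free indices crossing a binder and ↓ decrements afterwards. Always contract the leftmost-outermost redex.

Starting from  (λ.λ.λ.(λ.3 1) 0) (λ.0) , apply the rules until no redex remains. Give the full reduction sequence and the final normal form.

Answer: normal form = λ.λ.0  (in 3 steps)

Reduction:
  start: (λ.λ.λ.(λ.3 1) 0) (λ.0)
  step 1: λ.λ.(λ.(λ.0) 1) 0
  step 2: λ.λ.(λ.0) 0
  step 3: λ.λ.0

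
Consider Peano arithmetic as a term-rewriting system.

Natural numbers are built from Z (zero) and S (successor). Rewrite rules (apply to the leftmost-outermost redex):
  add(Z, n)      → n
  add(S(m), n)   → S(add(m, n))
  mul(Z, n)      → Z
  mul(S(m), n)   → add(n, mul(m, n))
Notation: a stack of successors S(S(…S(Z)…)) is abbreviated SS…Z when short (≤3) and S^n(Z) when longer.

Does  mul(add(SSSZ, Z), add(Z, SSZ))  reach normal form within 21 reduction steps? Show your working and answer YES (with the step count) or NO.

  start: mul(add(SSSZ, Z), add(Z, SSZ))
  →1  mul(S(add(SSZ, Z)), add(Z, SSZ))
  →2  add(add(Z, SSZ), mul(add(SSZ, Z), add(Z, SSZ)))
  →3  add(SSZ, mul(add(SSZ, Z), add(Z, SSZ)))
  →4  S(add(SZ, mul(add(SSZ, Z), add(Z, SSZ))))
  →5  S(S(add(Z, mul(add(SSZ, Z), add(Z, SSZ)))))
  →6  S(S(mul(add(SSZ, Z), add(Z, SSZ))))
  →7  S(S(mul(S(add(SZ, Z)), add(Z, SSZ))))
  →8  S(S(add(add(Z, SSZ), mul(add(SZ, Z), add(Z, SSZ)))))
  →9  S(S(add(SSZ, mul(add(SZ, Z), add(Z, SSZ)))))
  →10  S(S(S(add(SZ, mul(add(SZ, Z), add(Z, SSZ))))))
  →11  S(S(S(S(add(Z, mul(add(SZ, Z), add(Z, SSZ)))))))
  →12  S(S(S(S(mul(add(SZ, Z), add(Z, SSZ))))))
  →13  S(S(S(S(mul(S(add(Z, Z)), add(Z, SSZ))))))
  →14  S(S(S(S(add(add(Z, SSZ), mul(add(Z, Z), add(Z, SSZ)))))))
  →15  S(S(S(S(add(SSZ, mul(add(Z, Z), add(Z, SSZ)))))))
  →16  S(S(S(S(S(add(SZ, mul(add(Z, Z), add(Z, SSZ))))))))
  →17  S(S(S(S(S(S(add(Z, mul(add(Z, Z), add(Z, SSZ)))))))))
  →18  S(S(S(S(S(S(mul(add(Z, Z), add(Z, SSZ))))))))
  →19  S(S(S(S(S(S(mul(Z, add(Z, SSZ))))))))
  →20  S^6(Z)

Answer: YES — reaches normal form S^6(Z) in 20 ≤ 21 steps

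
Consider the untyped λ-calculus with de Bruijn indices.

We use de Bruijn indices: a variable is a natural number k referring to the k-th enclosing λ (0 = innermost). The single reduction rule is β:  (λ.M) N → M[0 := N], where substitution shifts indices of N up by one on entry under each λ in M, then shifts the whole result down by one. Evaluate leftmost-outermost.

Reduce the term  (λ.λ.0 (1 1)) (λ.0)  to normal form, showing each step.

Answer: normal form = λ.0 (λ.0)  (in 2 steps)

Working:
  start: (λ.λ.0 (1 1)) (λ.0)
  →1  λ.0 ((λ.0) (λ.0))
  →2  λ.0 (λ.0)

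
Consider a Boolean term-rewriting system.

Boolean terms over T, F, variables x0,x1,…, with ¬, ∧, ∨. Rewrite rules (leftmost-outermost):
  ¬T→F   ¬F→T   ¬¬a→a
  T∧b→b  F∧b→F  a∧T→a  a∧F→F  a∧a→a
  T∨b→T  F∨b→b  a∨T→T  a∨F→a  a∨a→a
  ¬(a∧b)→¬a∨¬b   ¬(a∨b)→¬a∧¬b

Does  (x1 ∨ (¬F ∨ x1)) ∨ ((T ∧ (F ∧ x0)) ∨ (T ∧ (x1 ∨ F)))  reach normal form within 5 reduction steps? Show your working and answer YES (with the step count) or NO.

  start: (x1 ∨ (¬F ∨ x1)) ∨ ((T ∧ (F ∧ x0)) ∨ (T ∧ (x1 ∨ F)))
  [1] (x1 ∨ (T ∨ x1)) ∨ ((T ∧ (F ∧ x0)) ∨ (T ∧ (x1 ∨ F)))
  [2] (x1 ∨ T) ∨ ((T ∧ (F ∧ x0)) ∨ (T ∧ (x1 ∨ F)))
  [3] T ∨ ((T ∧ (F ∧ x0)) ∨ (T ∧ (x1 ∨ F)))
  [4] T

Answer: YES — reaches normal form T in 4 ≤ 5 steps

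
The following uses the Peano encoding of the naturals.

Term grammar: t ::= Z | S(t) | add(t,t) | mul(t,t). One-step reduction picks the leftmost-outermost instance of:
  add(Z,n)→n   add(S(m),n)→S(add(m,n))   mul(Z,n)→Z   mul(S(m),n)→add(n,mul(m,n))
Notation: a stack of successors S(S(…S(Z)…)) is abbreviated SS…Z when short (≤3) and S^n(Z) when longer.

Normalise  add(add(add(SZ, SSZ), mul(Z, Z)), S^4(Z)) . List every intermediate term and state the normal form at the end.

  start: add(add(add(SZ, SSZ), mul(Z, Z)), S^4(Z))
  step 1: add(add(S(add(Z, SSZ)), mul(Z, Z)), S^4(Z))
  step 2: add(S(add(add(Z, SSZ), mul(Z, Z))), S^4(Z))
  step 3: S(add(add(add(Z, SSZ), mul(Z, Z)), S^4(Z)))
  step 4: S(add(add(SSZ, mul(Z, Z)), S^4(Z)))
  step 5: S(add(S(add(SZ, mul(Z, Z))), S^4(Z)))
  step 6: S(S(add(add(SZ, mul(Z, Z)), S^4(Z))))
  step 7: S(S(add(S(add(Z, mul(Z, Z))), S^4(Z))))
  step 8: S(S(S(add(add(Z, mul(Z, Z)), S^4(Z)))))
  step 9: S(S(S(add(mul(Z, Z), S^4(Z)))))
  step 10: S(S(S(add(Z, S^4(Z)))))
  step 11: S^7(Z)

Answer: normal form = S^7(Z)  (in 11 steps)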